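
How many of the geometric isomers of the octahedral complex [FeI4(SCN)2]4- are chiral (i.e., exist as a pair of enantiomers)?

An octahedron has six vertices in three trans pairs; every non-trans pair is cis.
Systematic placement gives 2 geometric isomers: SCN trans; SCN cis.
Each arrangement has an internal mirror plane or centre of symmetry, so none is chiral.

0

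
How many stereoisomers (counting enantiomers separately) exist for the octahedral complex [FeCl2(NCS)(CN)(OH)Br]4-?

An octahedron has six vertices in three trans pairs; every non-trans pair is cis.
Systematic enumeration (placing each ligand type in turn and discarding arrangements equivalent by rotation or reflection) gives 9 geometric isomers.
Of these, 6 lack any improper symmetry element and so occur as enantiomeric pairs, giving 9 + 6 = 15 stereoisomers in total.

15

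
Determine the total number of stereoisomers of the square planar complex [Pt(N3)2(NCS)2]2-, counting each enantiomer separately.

2

In a square planar complex each vertex has one trans partner and two cis neighbours.
Systematic placement gives 2 geometric isomers: N3 cis; N3 trans.
Each arrangement has an internal mirror plane or centre of symmetry, so none is chiral.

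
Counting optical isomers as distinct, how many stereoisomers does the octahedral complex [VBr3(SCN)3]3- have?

An octahedron has six vertices in three trans pairs; every non-trans pair is cis.
The distinct arrangements are (2 in all): Br mer; Br fac.
Each arrangement has an internal mirror plane or centre of symmetry, so none is chiral.

2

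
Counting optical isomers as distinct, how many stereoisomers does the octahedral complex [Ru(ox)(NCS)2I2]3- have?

The six octahedral sites form three mutually perpendicular trans pairs.
Each ox is bidentate and must span two cis positions.
Systematic placement gives 3 geometric isomers: NCS cis, I trans; NCS cis, I cis (chiral); NCS trans, I cis.
One of these lacks any improper symmetry element and so occurs as an enantiomeric pair, giving 3 + 1 = 4 stereoisomers in total.

4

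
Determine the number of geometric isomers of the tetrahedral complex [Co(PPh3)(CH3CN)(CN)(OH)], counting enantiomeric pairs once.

1

In a tetrahedral complex all four positions are equivalent and every pair of ligands is adjacent — there is no cis/trans distinction.
Only one geometric arrangement is possible; it has no improper symmetry element, so it exists as a pair of enantiomers (2 stereoisomers).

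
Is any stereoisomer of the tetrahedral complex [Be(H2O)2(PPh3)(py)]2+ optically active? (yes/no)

All four vertices of a tetrahedron are equivalent and mutually adjacent, so cis/trans isomerism cannot arise.
Only one geometric arrangement is possible.

no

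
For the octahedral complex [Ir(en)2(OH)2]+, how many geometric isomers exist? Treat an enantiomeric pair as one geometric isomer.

2

The six octahedral sites form three mutually perpendicular trans pairs.
Each en is bidentate and must span two cis positions.
Working through the distinct placements yields 2 geometric isomers: OH trans; OH cis (chiral).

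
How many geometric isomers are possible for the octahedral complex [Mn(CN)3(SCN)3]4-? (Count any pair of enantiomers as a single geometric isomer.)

2

The six octahedral sites form three mutually perpendicular trans pairs.
The distinct arrangements are (2 in all): CN mer; CN fac.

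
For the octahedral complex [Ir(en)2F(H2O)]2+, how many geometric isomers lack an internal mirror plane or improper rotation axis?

1

Each en is bidentate and must span two cis positions.
The distinct arrangements are (2 in all): F and H2O mutually trans; F and H2O mutually cis (chiral).
One of these lacks any improper symmetry element and so occurs as an enantiomeric pair, giving 2 + 1 = 3 stereoisomers in total.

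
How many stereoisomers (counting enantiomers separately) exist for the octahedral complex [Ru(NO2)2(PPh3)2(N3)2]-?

6

There are 5 geometric isomers: NO2 trans, PPh3 trans, N3 trans; NO2 cis, PPh3 cis, N3 trans; NO2 cis, PPh3 trans, N3 cis; NO2 cis, PPh3 cis, N3 cis (chiral); NO2 trans, PPh3 cis, N3 cis.
One of these lacks any improper symmetry element and so occurs as an enantiomeric pair, giving 5 + 1 = 6 stereoisomers in total.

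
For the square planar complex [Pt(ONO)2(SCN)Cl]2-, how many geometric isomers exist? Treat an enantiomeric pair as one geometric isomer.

2

In a square planar complex each vertex has one trans partner and two cis neighbours.
There are 2 geometric isomers: ONO cis; ONO trans.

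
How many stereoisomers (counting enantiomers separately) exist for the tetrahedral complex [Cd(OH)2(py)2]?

In a tetrahedral complex all four positions are equivalent and every pair of ligands is adjacent — there is no cis/trans distinction.
Only one geometric arrangement is possible.

1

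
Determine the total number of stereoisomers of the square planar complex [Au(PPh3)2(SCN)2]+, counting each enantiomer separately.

2

A square has two trans pairs of vertices; adjacent vertices are cis.
Systematic placement gives 2 geometric isomers: PPh3 cis; PPh3 trans.
Each arrangement has an internal mirror plane or centre of symmetry, so none is chiral.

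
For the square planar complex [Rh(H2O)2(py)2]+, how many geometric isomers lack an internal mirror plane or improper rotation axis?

A square has two trans pairs of vertices; adjacent vertices are cis.
Working through the distinct placements yields 2 geometric isomers: H2O cis; H2O trans.
Each arrangement has an internal mirror plane or centre of symmetry, so none is chiral.

0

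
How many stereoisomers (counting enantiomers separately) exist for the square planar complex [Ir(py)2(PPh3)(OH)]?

A square has two trans pairs of vertices; adjacent vertices are cis.
There are 2 geometric isomers: py cis; py trans.
Each arrangement has an internal mirror plane or centre of symmetry, so none is chiral.

2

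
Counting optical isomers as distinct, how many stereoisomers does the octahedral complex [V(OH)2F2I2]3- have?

There are 5 geometric isomers: OH trans, F trans, I trans; OH cis, F trans, I cis; OH trans, F cis, I cis; OH cis, F cis, I cis (chiral); OH cis, F cis, I trans.
One of these lacks any improper symmetry element and so occurs as an enantiomeric pair, giving 5 + 1 = 6 stereoisomers in total.

6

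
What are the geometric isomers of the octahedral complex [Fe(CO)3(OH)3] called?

fac and mer

Systematic placement gives 2 geometric isomers: CO mer; CO fac.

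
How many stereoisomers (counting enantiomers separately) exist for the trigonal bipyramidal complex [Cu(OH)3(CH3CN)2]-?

3

In a trigonal bipyramid the two axial positions differ from the three equatorial ones.
Working through the distinct placements yields 3 geometric isomers: CH3CN both axial; CH3CN one axial, one equatorial; CH3CN both equatorial.
Each arrangement has an internal mirror plane or centre of symmetry, so none is chiral.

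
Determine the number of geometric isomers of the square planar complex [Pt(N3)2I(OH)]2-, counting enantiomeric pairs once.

2

In a square planar complex each vertex has one trans partner and two cis neighbours.
The distinct arrangements are (2 in all): N3 cis; N3 trans.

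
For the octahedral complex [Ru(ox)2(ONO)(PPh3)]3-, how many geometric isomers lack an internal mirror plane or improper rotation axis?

The six octahedral sites form three mutually perpendicular trans pairs.
Each ox is bidentate and must span two cis positions.
The distinct arrangements are (2 in all): ONO and PPh3 mutually trans; ONO and PPh3 mutually cis (chiral).
One of these lacks any improper symmetry element and so occurs as an enantiomeric pair, giving 2 + 1 = 3 stereoisomers in total.

1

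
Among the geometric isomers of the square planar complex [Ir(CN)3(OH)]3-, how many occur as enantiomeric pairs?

In a square planar complex each vertex has one trans partner and two cis neighbours.
Only one geometric arrangement is possible.

0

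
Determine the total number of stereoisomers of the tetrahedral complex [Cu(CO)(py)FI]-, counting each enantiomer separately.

2

In a tetrahedral complex all four positions are equivalent and every pair of ligands is adjacent — there is no cis/trans distinction.
Only one geometric arrangement is possible; it has no improper symmetry element, so it exists as a pair of enantiomers (2 stereoisomers).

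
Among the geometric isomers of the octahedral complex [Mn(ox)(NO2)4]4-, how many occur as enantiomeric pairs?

0

In an octahedral complex each vertex has one trans partner and four cis neighbours.
Each ox is bidentate and must span two cis positions.
Only one geometric arrangement is possible.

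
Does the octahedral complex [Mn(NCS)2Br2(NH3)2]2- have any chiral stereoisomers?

yes

An octahedron has six vertices in three trans pairs; every non-trans pair is cis.
Systematic placement gives 5 geometric isomers: NCS trans, Br trans, NH3 trans; NCS cis, Br trans, NH3 cis; NCS cis, Br cis, NH3 trans; NCS cis, Br cis, NH3 cis (chiral); NCS trans, Br cis, NH3 cis.
One of these lacks any improper symmetry element and so occurs as an enantiomeric pair, giving 5 + 1 = 6 stereoisomers in total.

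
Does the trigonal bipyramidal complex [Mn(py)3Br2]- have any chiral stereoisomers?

In a trigonal bipyramid the two axial positions differ from the three equatorial ones.
Systematic placement gives 3 geometric isomers: Br both axial; Br one axial, one equatorial; Br both equatorial.
Each arrangement has an internal mirror plane or centre of symmetry, so none is chiral.

no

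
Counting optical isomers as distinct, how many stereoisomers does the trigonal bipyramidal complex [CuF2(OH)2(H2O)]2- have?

6

In a trigonal bipyramid the two axial positions differ from the three equatorial ones.
Placing the ligands in turn and identifying arrangements related by rotation or reflection leaves 5 distinct geometric isomers.
One of these lacks any improper symmetry element and so occurs as an enantiomeric pair, giving 5 + 1 = 6 stereoisomers in total.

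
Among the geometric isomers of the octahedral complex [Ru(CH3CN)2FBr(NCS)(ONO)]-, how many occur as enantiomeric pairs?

In an octahedral complex each vertex has one trans partner and four cis neighbours.
Placing the ligands in turn and identifying arrangements related by rotation or reflection leaves 9 distinct geometric isomers.
Of these, 6 lack any improper symmetry element and so occur as enantiomeric pairs, giving 9 + 6 = 15 stereoisomers in total.

6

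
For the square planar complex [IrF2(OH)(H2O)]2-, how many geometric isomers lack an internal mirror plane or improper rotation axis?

In a square planar complex each vertex has one trans partner and two cis neighbours.
Systematic placement gives 2 geometric isomers: F cis; F trans.
Each arrangement has an internal mirror plane or centre of symmetry, so none is chiral.

0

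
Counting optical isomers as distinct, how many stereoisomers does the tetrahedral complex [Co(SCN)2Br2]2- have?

1

In a tetrahedral complex all four positions are equivalent and every pair of ligands is adjacent — there is no cis/trans distinction.
Only one geometric arrangement is possible.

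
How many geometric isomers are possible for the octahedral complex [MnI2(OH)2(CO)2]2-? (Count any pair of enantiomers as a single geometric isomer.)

Working through the distinct placements yields 5 geometric isomers: I trans, OH trans, CO trans; I cis, OH cis, CO trans; I cis, OH trans, CO cis; I cis, OH cis, CO cis (chiral); I trans, OH cis, CO cis.

5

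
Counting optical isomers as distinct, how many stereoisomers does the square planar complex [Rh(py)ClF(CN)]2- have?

In a square planar complex each vertex has one trans partner and two cis neighbours.
Working through the distinct placements yields 3 geometric isomers: (CN/F trans, Cl/py trans); (CN/py trans, Cl/F trans); (CN/Cl trans, F/py trans).
Each arrangement has an internal mirror plane or centre of symmetry, so none is chiral.

3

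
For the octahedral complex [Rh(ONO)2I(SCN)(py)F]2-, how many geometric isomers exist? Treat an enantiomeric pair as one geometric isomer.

9

An octahedron has six vertices in three trans pairs; every non-trans pair is cis.
Exhaustive case analysis gives 9 geometric isomers.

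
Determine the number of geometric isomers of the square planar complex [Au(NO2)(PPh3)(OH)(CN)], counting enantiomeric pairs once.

A square has two trans pairs of vertices; adjacent vertices are cis.
There are 3 geometric isomers: (CN/OH trans, NO2/PPh3 trans); (CN/PPh3 trans, NO2/OH trans); (CN/NO2 trans, OH/PPh3 trans).

3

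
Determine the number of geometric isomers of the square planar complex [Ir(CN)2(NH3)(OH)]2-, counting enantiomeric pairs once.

2

Working through the distinct placements yields 2 geometric isomers: CN cis; CN trans.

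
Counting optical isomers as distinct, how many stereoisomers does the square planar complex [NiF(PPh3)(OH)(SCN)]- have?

In a square planar complex each vertex has one trans partner and two cis neighbours.
Systematic placement gives 3 geometric isomers: (F/PPh3 trans, OH/SCN trans); (F/SCN trans, OH/PPh3 trans); (F/OH trans, PPh3/SCN trans).
Each arrangement has an internal mirror plane or centre of symmetry, so none is chiral.

3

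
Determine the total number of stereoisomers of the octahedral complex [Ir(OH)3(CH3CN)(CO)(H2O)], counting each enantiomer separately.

5

In an octahedral complex each vertex has one trans partner and four cis neighbours.
The distinct arrangements are (4 in all): OH mer (3 arrangements); OH fac (chiral).
One of these lacks any improper symmetry element and so occurs as an enantiomeric pair, giving 4 + 1 = 5 stereoisomers in total.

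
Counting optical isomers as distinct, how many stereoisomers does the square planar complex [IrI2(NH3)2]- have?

In a square planar complex each vertex has one trans partner and two cis neighbours.
There are 2 geometric isomers: I cis; I trans.
Each arrangement has an internal mirror plane or centre of symmetry, so none is chiral.

2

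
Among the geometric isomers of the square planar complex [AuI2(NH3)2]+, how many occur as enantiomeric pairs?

A square has two trans pairs of vertices; adjacent vertices are cis.
The distinct arrangements are (2 in all): I cis; I trans.
Each arrangement has an internal mirror plane or centre of symmetry, so none is chiral.

0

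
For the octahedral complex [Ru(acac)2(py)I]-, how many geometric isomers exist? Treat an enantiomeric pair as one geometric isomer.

The six octahedral sites form three mutually perpendicular trans pairs.
Each acac is bidentate and must span two cis positions.
Working through the distinct placements yields 2 geometric isomers: py and I mutually cis (chiral); py and I mutually trans.

2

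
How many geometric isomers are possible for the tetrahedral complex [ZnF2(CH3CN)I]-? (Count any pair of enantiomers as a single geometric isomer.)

1

In a tetrahedral complex all four positions are equivalent and every pair of ligands is adjacent — there is no cis/trans distinction.
Only one geometric arrangement is possible.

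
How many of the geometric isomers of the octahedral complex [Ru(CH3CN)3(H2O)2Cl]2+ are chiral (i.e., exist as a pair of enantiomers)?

In an octahedral complex each vertex has one trans partner and four cis neighbours.
Systematic placement gives 3 geometric isomers: CH3CN mer, H2O trans; CH3CN mer, H2O cis; CH3CN fac, H2O cis.
Each arrangement has an internal mirror plane or centre of symmetry, so none is chiral.

0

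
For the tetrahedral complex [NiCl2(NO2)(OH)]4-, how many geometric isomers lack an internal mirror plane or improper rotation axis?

All four vertices of a tetrahedron are equivalent and mutually adjacent, so cis/trans isomerism cannot arise.
Only one geometric arrangement is possible.

0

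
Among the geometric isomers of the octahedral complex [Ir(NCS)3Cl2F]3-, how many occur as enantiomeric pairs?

0

The six octahedral sites form three mutually perpendicular trans pairs.
The distinct arrangements are (3 in all): NCS mer, Cl trans; NCS mer, Cl cis; NCS fac, Cl cis.
Each arrangement has an internal mirror plane or centre of symmetry, so none is chiral.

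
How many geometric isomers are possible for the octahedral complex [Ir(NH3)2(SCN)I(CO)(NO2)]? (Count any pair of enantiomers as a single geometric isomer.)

9

The six octahedral sites form three mutually perpendicular trans pairs.
Placing the ligands in turn and identifying arrangements related by rotation or reflection leaves 9 distinct geometric isomers.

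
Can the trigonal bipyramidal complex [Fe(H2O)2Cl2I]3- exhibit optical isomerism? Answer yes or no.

A trigonal bipyramid has two axial and three equatorial sites, which are chemically inequivalent.
Placing the ligands in turn and identifying arrangements related by rotation or reflection leaves 5 distinct geometric isomers.
One of these lacks any improper symmetry element and so occurs as an enantiomeric pair, giving 5 + 1 = 6 stereoisomers in total.

yes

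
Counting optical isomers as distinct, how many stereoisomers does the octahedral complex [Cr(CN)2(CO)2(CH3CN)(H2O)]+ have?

8

There are 6 geometric isomers: CN cis, CO cis (3 arrangements, 2 chiral); CN cis, CO trans; CN trans, CO cis; CN trans, CO trans.
Of these, 2 lack any improper symmetry element and so occur as enantiomeric pairs, giving 6 + 2 = 8 stereoisomers in total.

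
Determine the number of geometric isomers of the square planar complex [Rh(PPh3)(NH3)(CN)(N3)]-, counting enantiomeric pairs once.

3

In a square planar complex each vertex has one trans partner and two cis neighbours.
The distinct arrangements are (3 in all): (CN/NH3 trans, N3/PPh3 trans); (CN/PPh3 trans, N3/NH3 trans); (CN/N3 trans, NH3/PPh3 trans).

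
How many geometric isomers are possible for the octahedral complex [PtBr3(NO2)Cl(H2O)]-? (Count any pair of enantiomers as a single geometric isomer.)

The six octahedral sites form three mutually perpendicular trans pairs.
Working through the distinct placements yields 4 geometric isomers: Br mer (3 arrangements); Br fac (chiral).

4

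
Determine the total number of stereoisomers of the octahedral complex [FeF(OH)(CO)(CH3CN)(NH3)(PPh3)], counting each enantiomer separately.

In an octahedral complex each vertex has one trans partner and four cis neighbours.
Systematic enumeration (placing each ligand type in turn and discarding arrangements equivalent by rotation or reflection) gives 15 geometric isomers.
Of these, 15 lack any improper symmetry element and so occur as enantiomeric pairs, giving 15 + 15 = 30 stereoisomers in total.

30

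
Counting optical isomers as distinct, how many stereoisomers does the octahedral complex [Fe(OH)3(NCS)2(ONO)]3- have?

In an octahedral complex each vertex has one trans partner and four cis neighbours.
Working through the distinct placements yields 3 geometric isomers: OH mer, NCS trans; OH fac, NCS cis; OH mer, NCS cis.
Each arrangement has an internal mirror plane or centre of symmetry, so none is chiral.

3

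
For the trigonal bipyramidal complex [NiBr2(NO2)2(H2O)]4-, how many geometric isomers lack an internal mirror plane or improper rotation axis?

1

A trigonal bipyramid has two axial and three equatorial sites, which are chemically inequivalent.
Systematic enumeration (placing each ligand type in turn and discarding arrangements equivalent by rotation or reflection) gives 5 geometric isomers.
One of these lacks any improper symmetry element and so occurs as an enantiomeric pair, giving 5 + 1 = 6 stereoisomers in total.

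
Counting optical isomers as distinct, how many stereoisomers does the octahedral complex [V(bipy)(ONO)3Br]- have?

2

In an octahedral complex each vertex has one trans partner and four cis neighbours.
Each bipy is bidentate and must span two cis positions.
There are 2 geometric isomers: ONO fac; ONO mer.
Each arrangement has an internal mirror plane or centre of symmetry, so none is chiral.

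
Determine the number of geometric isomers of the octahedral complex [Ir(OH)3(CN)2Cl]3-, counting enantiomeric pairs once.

3

The six octahedral sites form three mutually perpendicular trans pairs.
Working through the distinct placements yields 3 geometric isomers: OH mer, CN trans; OH mer, CN cis; OH fac, CN cis.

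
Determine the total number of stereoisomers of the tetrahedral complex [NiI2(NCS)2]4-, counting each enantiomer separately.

Only one geometric arrangement is possible.

1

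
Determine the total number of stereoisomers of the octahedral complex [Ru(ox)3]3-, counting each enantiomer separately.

2

Each ox is bidentate and must span two cis positions.
Only one geometric arrangement is possible; it has no improper symmetry element, so it exists as a pair of enantiomers (2 stereoisomers).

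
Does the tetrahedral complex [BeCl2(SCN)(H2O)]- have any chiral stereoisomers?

In a tetrahedral complex all four positions are equivalent and every pair of ligands is adjacent — there is no cis/trans distinction.
Only one geometric arrangement is possible.

no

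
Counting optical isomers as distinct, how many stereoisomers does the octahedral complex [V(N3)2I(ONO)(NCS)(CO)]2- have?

Placing the ligands in turn and identifying arrangements related by rotation or reflection leaves 9 distinct geometric isomers.
Of these, 6 lack any improper symmetry element and so occur as enantiomeric pairs, giving 9 + 6 = 15 stereoisomers in total.

15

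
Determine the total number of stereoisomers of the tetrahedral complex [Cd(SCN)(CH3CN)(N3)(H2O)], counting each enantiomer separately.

In a tetrahedral complex all four positions are equivalent and every pair of ligands is adjacent — there is no cis/trans distinction.
Only one geometric arrangement is possible; it has no improper symmetry element, so it exists as a pair of enantiomers (2 stereoisomers).

2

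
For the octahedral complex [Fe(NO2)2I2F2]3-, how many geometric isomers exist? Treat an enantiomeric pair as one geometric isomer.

Systematic placement gives 5 geometric isomers: NO2 trans, I trans, F trans; NO2 cis, I cis, F trans; NO2 trans, I cis, F cis; NO2 cis, I cis, F cis (chiral); NO2 cis, I trans, F cis.

5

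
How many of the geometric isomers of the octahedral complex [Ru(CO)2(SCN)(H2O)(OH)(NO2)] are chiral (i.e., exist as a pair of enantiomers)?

The six octahedral sites form three mutually perpendicular trans pairs.
Systematic enumeration (placing each ligand type in turn and discarding arrangements equivalent by rotation or reflection) gives 9 geometric isomers.
Of these, 6 lack any improper symmetry element and so occur as enantiomeric pairs, giving 9 + 6 = 15 stereoisomers in total.

6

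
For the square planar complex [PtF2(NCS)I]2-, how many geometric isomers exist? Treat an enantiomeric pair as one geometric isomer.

2

A square has two trans pairs of vertices; adjacent vertices are cis.
Working through the distinct placements yields 2 geometric isomers: F cis; F trans.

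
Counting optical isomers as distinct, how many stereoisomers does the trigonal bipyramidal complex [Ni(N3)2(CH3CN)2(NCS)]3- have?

In a trigonal bipyramid the two axial positions differ from the three equatorial ones.
Systematic enumeration (placing each ligand type in turn and discarding arrangements equivalent by rotation or reflection) gives 5 geometric isomers.
One of these lacks any improper symmetry element and so occurs as an enantiomeric pair, giving 5 + 1 = 6 stereoisomers in total.

6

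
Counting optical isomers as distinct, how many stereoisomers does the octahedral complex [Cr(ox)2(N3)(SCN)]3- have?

3

The six octahedral sites form three mutually perpendicular trans pairs.
Each ox is bidentate and must span two cis positions.
There are 2 geometric isomers: N3 and SCN mutually trans; N3 and SCN mutually cis (chiral).
One of these lacks any improper symmetry element and so occurs as an enantiomeric pair, giving 2 + 1 = 3 stereoisomers in total.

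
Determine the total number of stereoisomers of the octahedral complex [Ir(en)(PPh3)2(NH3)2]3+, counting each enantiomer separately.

4

In an octahedral complex each vertex has one trans partner and four cis neighbours.
Each en is bidentate and must span two cis positions.
Systematic placement gives 3 geometric isomers: PPh3 cis, NH3 trans; PPh3 cis, NH3 cis (chiral); PPh3 trans, NH3 cis.
One of these lacks any improper symmetry element and so occurs as an enantiomeric pair, giving 3 + 1 = 4 stereoisomers in total.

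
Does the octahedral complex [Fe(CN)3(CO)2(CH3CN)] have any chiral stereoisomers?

The six octahedral sites form three mutually perpendicular trans pairs.
The distinct arrangements are (3 in all): CN mer, CO trans; CN fac, CO cis; CN mer, CO cis.
Each arrangement has an internal mirror plane or centre of symmetry, so none is chiral.

no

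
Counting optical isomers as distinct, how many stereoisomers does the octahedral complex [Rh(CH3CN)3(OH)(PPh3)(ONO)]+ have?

The distinct arrangements are (4 in all): CH3CN mer (3 arrangements); CH3CN fac (chiral).
One of these lacks any improper symmetry element and so occurs as an enantiomeric pair, giving 4 + 1 = 5 stereoisomers in total.

5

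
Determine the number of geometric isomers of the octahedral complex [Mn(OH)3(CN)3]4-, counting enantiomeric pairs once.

In an octahedral complex each vertex has one trans partner and four cis neighbours.
Working through the distinct placements yields 2 geometric isomers: OH mer; OH fac.

2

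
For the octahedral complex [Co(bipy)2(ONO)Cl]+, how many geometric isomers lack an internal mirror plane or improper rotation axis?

1

Each bipy is bidentate and must span two cis positions.
There are 2 geometric isomers: ONO and Cl mutually trans; ONO and Cl mutually cis (chiral).
One of these lacks any improper symmetry element and so occurs as an enantiomeric pair, giving 2 + 1 = 3 stereoisomers in total.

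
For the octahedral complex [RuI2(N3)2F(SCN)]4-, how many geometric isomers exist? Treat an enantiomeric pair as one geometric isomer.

6

In an octahedral complex each vertex has one trans partner and four cis neighbours.
There are 6 geometric isomers: I cis, N3 cis (3 arrangements, 2 chiral); I cis, N3 trans; I trans, N3 cis; I trans, N3 trans.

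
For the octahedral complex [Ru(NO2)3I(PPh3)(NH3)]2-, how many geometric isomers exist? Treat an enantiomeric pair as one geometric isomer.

The six octahedral sites form three mutually perpendicular trans pairs.
There are 4 geometric isomers: NO2 mer (3 arrangements); NO2 fac (chiral).

4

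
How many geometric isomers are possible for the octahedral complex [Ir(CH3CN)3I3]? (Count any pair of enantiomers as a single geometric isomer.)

2

There are 2 geometric isomers: CH3CN mer; CH3CN fac.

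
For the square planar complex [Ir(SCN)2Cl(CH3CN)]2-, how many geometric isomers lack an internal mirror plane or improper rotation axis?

Systematic placement gives 2 geometric isomers: SCN cis; SCN trans.
Each arrangement has an internal mirror plane or centre of symmetry, so none is chiral.

0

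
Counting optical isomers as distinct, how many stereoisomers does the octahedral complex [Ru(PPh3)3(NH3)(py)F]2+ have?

5

The six octahedral sites form three mutually perpendicular trans pairs.
There are 4 geometric isomers: PPh3 mer (3 arrangements); PPh3 fac (chiral).
One of these lacks any improper symmetry element and so occurs as an enantiomeric pair, giving 4 + 1 = 5 stereoisomers in total.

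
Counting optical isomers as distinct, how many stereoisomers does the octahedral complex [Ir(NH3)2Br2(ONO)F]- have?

There are 6 geometric isomers: NH3 cis, Br trans; NH3 trans, Br trans; NH3 cis, Br cis (3 arrangements, 2 chiral); NH3 trans, Br cis.
Of these, 2 lack any improper symmetry element and so occur as enantiomeric pairs, giving 6 + 2 = 8 stereoisomers in total.

8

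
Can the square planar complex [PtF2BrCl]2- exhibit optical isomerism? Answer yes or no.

Working through the distinct placements yields 2 geometric isomers: F cis; F trans.
Each arrangement has an internal mirror plane or centre of symmetry, so none is chiral.

no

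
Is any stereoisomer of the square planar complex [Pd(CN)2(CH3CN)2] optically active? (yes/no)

no

A square has two trans pairs of vertices; adjacent vertices are cis.
Working through the distinct placements yields 2 geometric isomers: CN cis; CN trans.
Each arrangement has an internal mirror plane or centre of symmetry, so none is chiral.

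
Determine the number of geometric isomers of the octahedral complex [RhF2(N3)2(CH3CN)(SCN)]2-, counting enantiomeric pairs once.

6

The six octahedral sites form three mutually perpendicular trans pairs.
Systematic placement gives 6 geometric isomers: F cis, N3 cis (3 arrangements, 2 chiral); F cis, N3 trans; F trans, N3 cis; F trans, N3 trans.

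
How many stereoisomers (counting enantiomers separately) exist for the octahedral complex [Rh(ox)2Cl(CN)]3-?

Each ox is bidentate and must span two cis positions.
Working through the distinct placements yields 2 geometric isomers: Cl and CN mutually trans; Cl and CN mutually cis (chiral).
One of these lacks any improper symmetry element and so occurs as an enantiomeric pair, giving 2 + 1 = 3 stereoisomers in total.

3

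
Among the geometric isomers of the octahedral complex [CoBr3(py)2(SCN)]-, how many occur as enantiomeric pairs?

0

In an octahedral complex each vertex has one trans partner and four cis neighbours.
The distinct arrangements are (3 in all): Br mer, py trans; Br mer, py cis; Br fac, py cis.
Each arrangement has an internal mirror plane or centre of symmetry, so none is chiral.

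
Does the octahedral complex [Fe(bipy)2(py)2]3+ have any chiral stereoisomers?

yes

In an octahedral complex each vertex has one trans partner and four cis neighbours.
Each bipy is bidentate and must span two cis positions.
Systematic placement gives 2 geometric isomers: py trans; py cis (chiral).
One of these lacks any improper symmetry element and so occurs as an enantiomeric pair, giving 2 + 1 = 3 stereoisomers in total.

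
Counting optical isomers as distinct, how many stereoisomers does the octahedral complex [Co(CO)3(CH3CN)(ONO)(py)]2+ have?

5

In an octahedral complex each vertex has one trans partner and four cis neighbours.
There are 4 geometric isomers: CO mer (3 arrangements); CO fac (chiral).
One of these lacks any improper symmetry element and so occurs as an enantiomeric pair, giving 4 + 1 = 5 stereoisomers in total.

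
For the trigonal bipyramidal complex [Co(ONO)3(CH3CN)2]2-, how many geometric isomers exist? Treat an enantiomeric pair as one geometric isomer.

3

A trigonal bipyramid has two axial and three equatorial sites, which are chemically inequivalent.
Systematic placement gives 3 geometric isomers: CH3CN both axial; CH3CN one axial, one equatorial; CH3CN both equatorial.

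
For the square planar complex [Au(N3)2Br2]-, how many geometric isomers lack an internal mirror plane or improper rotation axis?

Working through the distinct placements yields 2 geometric isomers: N3 cis; N3 trans.
Each arrangement has an internal mirror plane or centre of symmetry, so none is chiral.

0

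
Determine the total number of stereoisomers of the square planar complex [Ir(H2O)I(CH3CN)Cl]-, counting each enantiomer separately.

3

Systematic placement gives 3 geometric isomers: (CH3CN/H2O trans, Cl/I trans); (CH3CN/I trans, Cl/H2O trans); (CH3CN/Cl trans, H2O/I trans).
Each arrangement has an internal mirror plane or centre of symmetry, so none is chiral.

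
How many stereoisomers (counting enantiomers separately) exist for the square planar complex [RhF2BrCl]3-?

2

In a square planar complex each vertex has one trans partner and two cis neighbours.
Systematic placement gives 2 geometric isomers: F cis; F trans.
Each arrangement has an internal mirror plane or centre of symmetry, so none is chiral.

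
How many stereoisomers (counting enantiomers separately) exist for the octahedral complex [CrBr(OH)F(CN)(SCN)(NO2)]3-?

The six octahedral sites form three mutually perpendicular trans pairs.
Systematic enumeration (placing each ligand type in turn and discarding arrangements equivalent by rotation or reflection) gives 15 geometric isomers.
Of these, 15 lack any improper symmetry element and so occur as enantiomeric pairs, giving 15 + 15 = 30 stereoisomers in total.

30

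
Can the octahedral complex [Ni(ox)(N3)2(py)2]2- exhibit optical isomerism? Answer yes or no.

yes

An octahedron has six vertices in three trans pairs; every non-trans pair is cis.
Each ox is bidentate and must span two cis positions.
Working through the distinct placements yields 3 geometric isomers: N3 trans, py cis; N3 cis, py trans; N3 cis, py cis (chiral).
One of these lacks any improper symmetry element and so occurs as an enantiomeric pair, giving 3 + 1 = 4 stereoisomers in total.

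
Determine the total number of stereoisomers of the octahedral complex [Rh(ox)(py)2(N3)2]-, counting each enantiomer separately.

In an octahedral complex each vertex has one trans partner and four cis neighbours.
Each ox is bidentate and must span two cis positions.
The distinct arrangements are (3 in all): py cis, N3 trans; py trans, N3 cis; py cis, N3 cis (chiral).
One of these lacks any improper symmetry element and so occurs as an enantiomeric pair, giving 3 + 1 = 4 stereoisomers in total.

4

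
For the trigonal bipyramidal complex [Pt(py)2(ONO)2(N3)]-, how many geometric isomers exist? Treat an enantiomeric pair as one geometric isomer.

In a trigonal bipyramid the two axial positions differ from the three equatorial ones.
Exhaustive case analysis gives 5 geometric isomers.

5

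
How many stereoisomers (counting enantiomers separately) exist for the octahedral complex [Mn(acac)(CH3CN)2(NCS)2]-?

4

Each acac is bidentate and must span two cis positions.
There are 3 geometric isomers: CH3CN trans, NCS cis; CH3CN cis, NCS cis (chiral); CH3CN cis, NCS trans.
One of these lacks any improper symmetry element and so occurs as an enantiomeric pair, giving 3 + 1 = 4 stereoisomers in total.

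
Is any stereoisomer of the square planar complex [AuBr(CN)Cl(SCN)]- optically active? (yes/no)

no

In a square planar complex each vertex has one trans partner and two cis neighbours.
There are 3 geometric isomers: (Br/Cl trans, CN/SCN trans); (Br/SCN trans, CN/Cl trans); (Br/CN trans, Cl/SCN trans).
Each arrangement has an internal mirror plane or centre of symmetry, so none is chiral.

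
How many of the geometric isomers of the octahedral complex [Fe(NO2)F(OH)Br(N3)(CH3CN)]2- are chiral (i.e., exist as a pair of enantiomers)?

In an octahedral complex each vertex has one trans partner and four cis neighbours.
Systematic enumeration (placing each ligand type in turn and discarding arrangements equivalent by rotation or reflection) gives 15 geometric isomers.
Of these, 15 lack any improper symmetry element and so occur as enantiomeric pairs, giving 15 + 15 = 30 stereoisomers in total.

15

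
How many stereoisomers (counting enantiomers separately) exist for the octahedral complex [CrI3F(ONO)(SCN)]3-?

5

The distinct arrangements are (4 in all): I mer (3 arrangements); I fac (chiral).
One of these lacks any improper symmetry element and so occurs as an enantiomeric pair, giving 4 + 1 = 5 stereoisomers in total.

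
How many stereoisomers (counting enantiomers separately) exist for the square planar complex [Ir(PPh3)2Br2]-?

In a square planar complex each vertex has one trans partner and two cis neighbours.
Systematic placement gives 2 geometric isomers: PPh3 cis; PPh3 trans.
Each arrangement has an internal mirror plane or centre of symmetry, so none is chiral.

2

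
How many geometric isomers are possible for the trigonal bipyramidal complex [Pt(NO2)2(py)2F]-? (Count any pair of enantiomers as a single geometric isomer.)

5

A trigonal bipyramid has two axial and three equatorial sites, which are chemically inequivalent.
Systematic enumeration (placing each ligand type in turn and discarding arrangements equivalent by rotation or reflection) gives 5 geometric isomers.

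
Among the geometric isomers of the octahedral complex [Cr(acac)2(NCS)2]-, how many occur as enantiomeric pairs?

In an octahedral complex each vertex has one trans partner and four cis neighbours.
Each acac is bidentate and must span two cis positions.
There are 2 geometric isomers: NCS trans; NCS cis (chiral).
One of these lacks any improper symmetry element and so occurs as an enantiomeric pair, giving 2 + 1 = 3 stereoisomers in total.

1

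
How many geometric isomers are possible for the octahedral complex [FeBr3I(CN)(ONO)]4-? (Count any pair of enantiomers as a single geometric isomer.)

4

There are 4 geometric isomers: Br mer (3 arrangements); Br fac (chiral).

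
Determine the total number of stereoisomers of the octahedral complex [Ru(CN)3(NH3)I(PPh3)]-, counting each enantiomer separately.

An octahedron has six vertices in three trans pairs; every non-trans pair is cis.
Working through the distinct placements yields 4 geometric isomers: CN mer (3 arrangements); CN fac (chiral).
One of these lacks any improper symmetry element and so occurs as an enantiomeric pair, giving 4 + 1 = 5 stereoisomers in total.

5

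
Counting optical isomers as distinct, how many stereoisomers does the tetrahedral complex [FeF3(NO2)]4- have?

All four vertices of a tetrahedron are equivalent and mutually adjacent, so cis/trans isomerism cannot arise.
Only one geometric arrangement is possible.

1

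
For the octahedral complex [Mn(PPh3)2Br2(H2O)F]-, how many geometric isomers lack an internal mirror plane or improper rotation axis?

In an octahedral complex each vertex has one trans partner and four cis neighbours.
There are 6 geometric isomers: PPh3 trans, Br trans; PPh3 cis, Br trans; PPh3 trans, Br cis; PPh3 cis, Br cis (3 arrangements, 2 chiral).
Of these, 2 lack any improper symmetry element and so occur as enantiomeric pairs, giving 6 + 2 = 8 stereoisomers in total.

2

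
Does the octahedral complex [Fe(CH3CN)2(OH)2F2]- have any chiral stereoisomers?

The six octahedral sites form three mutually perpendicular trans pairs.
Working through the distinct placements yields 5 geometric isomers: CH3CN trans, OH trans, F trans; CH3CN trans, OH cis, F cis; CH3CN cis, OH trans, F cis; CH3CN cis, OH cis, F cis (chiral); CH3CN cis, OH cis, F trans.
One of these lacks any improper symmetry element and so occurs as an enantiomeric pair, giving 5 + 1 = 6 stereoisomers in total.

yes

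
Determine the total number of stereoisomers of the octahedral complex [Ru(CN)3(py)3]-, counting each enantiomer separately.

The six octahedral sites form three mutually perpendicular trans pairs.
Working through the distinct placements yields 2 geometric isomers: CN mer; CN fac.
Each arrangement has an internal mirror plane or centre of symmetry, so none is chiral.

2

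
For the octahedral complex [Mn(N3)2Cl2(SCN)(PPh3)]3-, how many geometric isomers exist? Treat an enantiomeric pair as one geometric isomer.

6

An octahedron has six vertices in three trans pairs; every non-trans pair is cis.
The distinct arrangements are (6 in all): N3 trans, Cl trans; N3 cis, Cl trans; N3 cis, Cl cis (3 arrangements, 2 chiral); N3 trans, Cl cis.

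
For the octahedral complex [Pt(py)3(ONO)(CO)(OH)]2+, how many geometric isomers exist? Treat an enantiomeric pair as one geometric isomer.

4

The six octahedral sites form three mutually perpendicular trans pairs.
Working through the distinct placements yields 4 geometric isomers: py mer (3 arrangements); py fac (chiral).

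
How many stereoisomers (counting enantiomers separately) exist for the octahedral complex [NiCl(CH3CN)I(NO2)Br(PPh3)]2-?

30

An octahedron has six vertices in three trans pairs; every non-trans pair is cis.
Placing the ligands in turn and identifying arrangements related by rotation or reflection leaves 15 distinct geometric isomers.
Of these, 15 lack any improper symmetry element and so occur as enantiomeric pairs, giving 15 + 15 = 30 stereoisomers in total.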